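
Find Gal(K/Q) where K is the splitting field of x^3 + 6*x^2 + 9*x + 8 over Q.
Gal(K/Q) = S_3 (symmetric group of order 6)

Compute the discriminant of x^3 + (6)*x^2 + (9)*x + (8): Δ = -864. Since Δ is not a rational square, the Galois group is not contained in A_3; it must be the full S_3 (irreducibility of the cubic rules out anything smaller).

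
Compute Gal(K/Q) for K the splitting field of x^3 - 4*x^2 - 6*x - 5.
Gal(K/Q) = S_3 (symmetric group of order 6)

Compute the discriminant of x^3 + (-4)*x^2 + (-6)*x + (-5): Δ = -2675. Since Δ is not a rational square, the Galois group is not contained in A_3; it must be the full S_3 (irreducibility of the cubic rules out anything smaller).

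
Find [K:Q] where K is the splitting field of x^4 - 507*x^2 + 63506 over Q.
[K:Q] = 4

f factors as (x^2 - 281)(x^2 - 226); the splitting field is K = Q(sqrt(281), sqrt(226)). Since 281, 226, and 63506 are all non-squares in Q, the three subfields Q(sqrt(281)), Q(sqrt(226)), Q(sqrt(63506)) are distinct degree-2 extensions, so [K:Q] = 4 (Klein four Galois group).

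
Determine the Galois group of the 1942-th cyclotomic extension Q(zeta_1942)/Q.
|Gal(Q(zeta_1942)/Q)| = phi(1942) = 970; group ≅ (Z/1942Z)^* ≅ Z/970Z

The n-th cyclotomic polynomial Φ_1942(x) is the minimal polynomial of zeta_1942 over Q and has degree phi(1942) = 970. So Q(zeta_1942) is a degree-970 Galois extension with Galois group (Z/1942Z)^*. By CRT, (Z/1942Z)^* ≅ (Z/2Z)^* × (Z/971Z)^*. Each prime-power unit group is (Z/2Z)^* ≅ trivial group (order 1); (Z/971Z)^* ≅ Z/970Z. Hence Gal(Q(zeta_1942)/Q) ≅ Z/970Z.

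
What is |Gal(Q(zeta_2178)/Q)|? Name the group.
|Gal(Q(zeta_2178)/Q)| = phi(2178) = 660; group ≅ (Z/2178Z)^* ≅ Z/6Z × Z/110Z

The n-th cyclotomic polynomial Φ_2178(x) is the minimal polynomial of zeta_2178 over Q and has degree phi(2178) = 660. So Q(zeta_2178) is a degree-660 Galois extension with Galois group (Z/2178Z)^*. By CRT, (Z/2178Z)^* ≅ (Z/2Z)^* × (Z/9Z)^* × (Z/121Z)^*. Each prime-power unit group is (Z/2Z)^* ≅ trivial group (order 1); (Z/9Z)^* ≅ Z/6Z; (Z/121Z)^* ≅ Z/110Z. Hence Gal(Q(zeta_2178)/Q) ≅ Z/6Z × Z/110Z.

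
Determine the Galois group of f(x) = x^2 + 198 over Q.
Gal(K/Q) = Z/2Z (cyclic of order 2)

x^2 + 198 is irreducible over Q since -198 is not a rational square. The splitting field Q(sqrt(-198)) has degree 2 over Q, and its unique nontrivial automorphism is sqrt(-198) ↦ -sqrt(-198). Hence Gal(Q(sqrt(-198))/Q) = Z/2Z.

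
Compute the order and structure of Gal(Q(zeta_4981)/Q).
|Gal(Q(zeta_4981)/Q)| = phi(4981) = 4672; group ≅ (Z/4981Z)^* ≅ Z/16Z × Z/292Z

The n-th cyclotomic polynomial Φ_4981(x) is the minimal polynomial of zeta_4981 over Q and has degree phi(4981) = 4672. So Q(zeta_4981) is a degree-4672 Galois extension with Galois group (Z/4981Z)^*. By CRT, (Z/4981Z)^* ≅ (Z/17Z)^* × (Z/293Z)^*. Each prime-power unit group is (Z/17Z)^* ≅ Z/16Z; (Z/293Z)^* ≅ Z/292Z. Hence Gal(Q(zeta_4981)/Q) ≅ Z/16Z × Z/292Z.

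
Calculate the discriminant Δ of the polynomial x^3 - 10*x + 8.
Δ = 2272

For a depressed cubic x^3 + p x + q the discriminant is Δ = -4 p^3 - 27 q^2 = -4*(-10)^3 - 27*(8)^2 = 4000 - 1728 = 2272.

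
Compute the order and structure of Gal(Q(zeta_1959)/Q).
|Gal(Q(zeta_1959)/Q)| = phi(1959) = 1304; group ≅ (Z/1959Z)^* ≅ Z/2Z × Z/652Z

The n-th cyclotomic polynomial Φ_1959(x) is the minimal polynomial of zeta_1959 over Q and has degree phi(1959) = 1304. So Q(zeta_1959) is a degree-1304 Galois extension with Galois group (Z/1959Z)^*. By CRT, (Z/1959Z)^* ≅ (Z/3Z)^* × (Z/653Z)^*. Each prime-power unit group is (Z/3Z)^* ≅ Z/2Z; (Z/653Z)^* ≅ Z/652Z. Hence Gal(Q(zeta_1959)/Q) ≅ Z/2Z × Z/652Z.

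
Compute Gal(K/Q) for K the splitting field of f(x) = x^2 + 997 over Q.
Gal(K/Q) = Z/2Z (cyclic of order 2)

x^2 + 997 is irreducible over Q since -997 is not a rational square. The splitting field Q(sqrt(-997)) has degree 2 over Q, and its unique nontrivial automorphism is sqrt(-997) ↦ -sqrt(-997). Hence Gal(Q(sqrt(-997))/Q) = Z/2Z.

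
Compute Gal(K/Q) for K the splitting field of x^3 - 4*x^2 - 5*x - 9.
Gal(K/Q) = S_3 (symmetric group of order 6)

Compute the discriminant of x^3 + (-4)*x^2 + (-5)*x + (-9): Δ = -6831. Since Δ is not a rational square, the Galois group is not contained in A_3; it must be the full S_3 (irreducibility of the cubic rules out anything smaller).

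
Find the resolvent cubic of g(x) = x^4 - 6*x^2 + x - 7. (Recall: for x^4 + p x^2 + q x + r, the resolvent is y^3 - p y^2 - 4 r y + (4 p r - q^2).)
h(y) = y^3 + 6*y^2 + 28*y + 167

Identify coefficients: p = -6, q = 1, r = -7.
Plug into h(y) = y^3 - p y^2 - 4 r y + (4 p r - q^2):
  h(y) = y^3 - (-6) y^2 - 4*(-7) y + (4*(-6)*(-7) - (1)^2)
       = y^3 + (6) y^2 + (28) y + (167).
Simplifying: h(y) = y^3 + 6*y^2 + 28*y + 167.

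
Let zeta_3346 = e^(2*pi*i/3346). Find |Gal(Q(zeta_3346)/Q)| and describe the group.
|Gal(Q(zeta_3346)/Q)| = phi(3346) = 1428; group ≅ (Z/3346Z)^* ≅ Z/6Z × Z/238Z

The n-th cyclotomic polynomial Φ_3346(x) is the minimal polynomial of zeta_3346 over Q and has degree phi(3346) = 1428. So Q(zeta_3346) is a degree-1428 Galois extension with Galois group (Z/3346Z)^*. By CRT, (Z/3346Z)^* ≅ (Z/2Z)^* × (Z/7Z)^* × (Z/239Z)^*. Each prime-power unit group is (Z/2Z)^* ≅ trivial group (order 1); (Z/7Z)^* ≅ Z/6Z; (Z/239Z)^* ≅ Z/238Z. Hence Gal(Q(zeta_3346)/Q) ≅ Z/6Z × Z/238Z.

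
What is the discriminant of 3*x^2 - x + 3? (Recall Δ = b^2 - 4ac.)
Δ = -35

For a quadratic a x^2 + b x + c the discriminant is Δ = b^2 - 4ac = (-1)^2 - 4*(3)*(3) = 1 - (36) = -35.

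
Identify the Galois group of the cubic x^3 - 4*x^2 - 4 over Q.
Gal(K/Q) = S_3 (symmetric group of order 6)

Compute the discriminant of x^3 + (-4)*x^2 + (0)*x + (-4): Δ = -1456. Since Δ is not a rational square, the Galois group is not contained in A_3; it must be the full S_3 (irreducibility of the cubic rules out anything smaller).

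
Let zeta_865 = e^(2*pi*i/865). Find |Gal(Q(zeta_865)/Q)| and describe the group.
|Gal(Q(zeta_865)/Q)| = phi(865) = 688; group ≅ (Z/865Z)^* ≅ Z/4Z × Z/172Z

The n-th cyclotomic polynomial Φ_865(x) is the minimal polynomial of zeta_865 over Q and has degree phi(865) = 688. So Q(zeta_865) is a degree-688 Galois extension with Galois group (Z/865Z)^*. By CRT, (Z/865Z)^* ≅ (Z/5Z)^* × (Z/173Z)^*. Each prime-power unit group is (Z/5Z)^* ≅ Z/4Z; (Z/173Z)^* ≅ Z/172Z. Hence Gal(Q(zeta_865)/Q) ≅ Z/4Z × Z/172Z.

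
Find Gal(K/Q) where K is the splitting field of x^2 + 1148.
Gal(K/Q) = Z/2Z (cyclic of order 2)

x^2 + 1148 is irreducible over Q since -1148 is not a rational square. The splitting field Q(sqrt(-1148)) has degree 2 over Q, and its unique nontrivial automorphism is sqrt(-1148) ↦ -sqrt(-1148). Hence Gal(Q(sqrt(-1148))/Q) = Z/2Z.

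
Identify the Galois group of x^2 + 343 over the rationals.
Gal(K/Q) = Z/2Z (cyclic of order 2)

x^2 + 343 is irreducible over Q since -343 is not a rational square. The splitting field Q(sqrt(-343)) has degree 2 over Q, and its unique nontrivial automorphism is sqrt(-343) ↦ -sqrt(-343). Hence Gal(Q(sqrt(-343))/Q) = Z/2Z.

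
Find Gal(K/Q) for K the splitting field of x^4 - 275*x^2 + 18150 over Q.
Gal(K/Q) = V_4 (Klein four-group, Z/2Z × Z/2Z)

f factors as (x^2 - 165)(x^2 - 110), so the splitting field is K = Q(sqrt(165), sqrt(110)). The elements 165, 110, 18150 are all non-squares in Q, so sqrt(165) and sqrt(110) generate independent quadratic extensions. Thus [K:Q] = 4 and Gal(K/Q) is generated by the two order-2 automorphisms sqrt(165) ↦ -sqrt(165) and sqrt(110) ↦ -sqrt(110), giving V_4.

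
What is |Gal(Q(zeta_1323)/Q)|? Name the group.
|Gal(Q(zeta_1323)/Q)| = phi(1323) = 756; group ≅ (Z/1323Z)^* ≅ Z/18Z × Z/42Z

The n-th cyclotomic polynomial Φ_1323(x) is the minimal polynomial of zeta_1323 over Q and has degree phi(1323) = 756. So Q(zeta_1323) is a degree-756 Galois extension with Galois group (Z/1323Z)^*. By CRT, (Z/1323Z)^* ≅ (Z/27Z)^* × (Z/49Z)^*. Each prime-power unit group is (Z/27Z)^* ≅ Z/18Z; (Z/49Z)^* ≅ Z/42Z. Hence Gal(Q(zeta_1323)/Q) ≅ Z/18Z × Z/42Z.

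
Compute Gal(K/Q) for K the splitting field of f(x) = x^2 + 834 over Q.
Gal(K/Q) = Z/2Z (cyclic of order 2)

x^2 + 834 is irreducible over Q since -834 is not a rational square. The splitting field Q(sqrt(-834)) has degree 2 over Q, and its unique nontrivial automorphism is sqrt(-834) ↦ -sqrt(-834). Hence Gal(Q(sqrt(-834))/Q) = Z/2Z.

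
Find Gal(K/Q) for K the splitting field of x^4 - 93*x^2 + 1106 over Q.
Gal(K/Q) = V_4 (Klein four-group, Z/2Z × Z/2Z)

f factors as (x^2 - 79)(x^2 - 14), so the splitting field is K = Q(sqrt(79), sqrt(14)). The elements 79, 14, 1106 are all non-squares in Q, so sqrt(79) and sqrt(14) generate independent quadratic extensions. Thus [K:Q] = 4 and Gal(K/Q) is generated by the two order-2 automorphisms sqrt(79) ↦ -sqrt(79) and sqrt(14) ↦ -sqrt(14), giving V_4.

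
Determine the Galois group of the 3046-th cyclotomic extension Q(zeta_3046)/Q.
|Gal(Q(zeta_3046)/Q)| = phi(3046) = 1522; group ≅ (Z/3046Z)^* ≅ Z/1522Z

The n-th cyclotomic polynomial Φ_3046(x) is the minimal polynomial of zeta_3046 over Q and has degree phi(3046) = 1522. So Q(zeta_3046) is a degree-1522 Galois extension with Galois group (Z/3046Z)^*. By CRT, (Z/3046Z)^* ≅ (Z/2Z)^* × (Z/1523Z)^*. Each prime-power unit group is (Z/2Z)^* ≅ trivial group (order 1); (Z/1523Z)^* ≅ Z/1522Z. Hence Gal(Q(zeta_3046)/Q) ≅ Z/1522Z.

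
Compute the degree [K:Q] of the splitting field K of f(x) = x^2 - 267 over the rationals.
[K:Q] = 2

The polynomial x^2 - 267 is irreducible over Q since 267 is not a perfect square. Its splitting field is Q(sqrt(267)), which has degree 2 over Q.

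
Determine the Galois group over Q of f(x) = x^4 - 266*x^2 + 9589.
Gal(K/Q) = V_4 (Klein four-group, Z/2Z × Z/2Z)

f factors as (x^2 - 223)(x^2 - 43), so the splitting field is K = Q(sqrt(223), sqrt(43)). The elements 223, 43, 9589 are all non-squares in Q, so sqrt(223) and sqrt(43) generate independent quadratic extensions. Thus [K:Q] = 4 and Gal(K/Q) is generated by the two order-2 automorphisms sqrt(223) ↦ -sqrt(223) and sqrt(43) ↦ -sqrt(43), giving V_4.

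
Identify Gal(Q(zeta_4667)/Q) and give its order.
|Gal(Q(zeta_4667)/Q)| = phi(4667) = 4296; group ≅ (Z/4667Z)^* ≅ Z/12Z × Z/358Z

The n-th cyclotomic polynomial Φ_4667(x) is the minimal polynomial of zeta_4667 over Q and has degree phi(4667) = 4296. So Q(zeta_4667) is a degree-4296 Galois extension with Galois group (Z/4667Z)^*. By CRT, (Z/4667Z)^* ≅ (Z/13Z)^* × (Z/359Z)^*. Each prime-power unit group is (Z/13Z)^* ≅ Z/12Z; (Z/359Z)^* ≅ Z/358Z. Hence Gal(Q(zeta_4667)/Q) ≅ Z/12Z × Z/358Z.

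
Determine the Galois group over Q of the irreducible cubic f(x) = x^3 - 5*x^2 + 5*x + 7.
Gal(K/Q) = S_3 (symmetric group of order 6)

Compute the discriminant of x^3 + (-5)*x^2 + (5)*x + (7): Δ = -848. Since Δ is not a rational square, the Galois group is not contained in A_3; it must be the full S_3 (irreducibility of the cubic rules out anything smaller).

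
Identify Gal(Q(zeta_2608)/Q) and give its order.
|Gal(Q(zeta_2608)/Q)| = phi(2608) = 1296; group ≅ (Z/2608Z)^* ≅ Z/2Z × Z/4Z × Z/162Z

The n-th cyclotomic polynomial Φ_2608(x) is the minimal polynomial of zeta_2608 over Q and has degree phi(2608) = 1296. So Q(zeta_2608) is a degree-1296 Galois extension with Galois group (Z/2608Z)^*. By CRT, (Z/2608Z)^* ≅ (Z/16Z)^* × (Z/163Z)^*. Each prime-power unit group is (Z/16Z)^* ≅ Z/2Z × Z/4Z; (Z/163Z)^* ≅ Z/162Z. Hence Gal(Q(zeta_2608)/Q) ≅ Z/2Z × Z/4Z × Z/162Z.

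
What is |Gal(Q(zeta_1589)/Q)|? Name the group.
|Gal(Q(zeta_1589)/Q)| = phi(1589) = 1356; group ≅ (Z/1589Z)^* ≅ Z/6Z × Z/226Z

The n-th cyclotomic polynomial Φ_1589(x) is the minimal polynomial of zeta_1589 over Q and has degree phi(1589) = 1356. So Q(zeta_1589) is a degree-1356 Galois extension with Galois group (Z/1589Z)^*. By CRT, (Z/1589Z)^* ≅ (Z/7Z)^* × (Z/227Z)^*. Each prime-power unit group is (Z/7Z)^* ≅ Z/6Z; (Z/227Z)^* ≅ Z/226Z. Hence Gal(Q(zeta_1589)/Q) ≅ Z/6Z × Z/226Z.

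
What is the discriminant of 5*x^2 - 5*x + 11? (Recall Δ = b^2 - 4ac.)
Δ = -195

For a quadratic a x^2 + b x + c the discriminant is Δ = b^2 - 4ac = (-5)^2 - 4*(5)*(11) = 25 - (220) = -195.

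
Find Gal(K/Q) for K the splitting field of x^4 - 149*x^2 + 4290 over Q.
Gal(K/Q) = V_4 (Klein four-group, Z/2Z × Z/2Z)

f factors as (x^2 - 39)(x^2 - 110), so the splitting field is K = Q(sqrt(39), sqrt(110)). The elements 39, 110, 4290 are all non-squares in Q, so sqrt(39) and sqrt(110) generate independent quadratic extensions. Thus [K:Q] = 4 and Gal(K/Q) is generated by the two order-2 automorphisms sqrt(39) ↦ -sqrt(39) and sqrt(110) ↦ -sqrt(110), giving V_4.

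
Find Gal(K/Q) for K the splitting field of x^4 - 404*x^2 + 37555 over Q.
Gal(K/Q) = V_4 (Klein four-group, Z/2Z × Z/2Z)

f factors as (x^2 - 259)(x^2 - 145), so the splitting field is K = Q(sqrt(259), sqrt(145)). The elements 259, 145, 37555 are all non-squares in Q, so sqrt(259) and sqrt(145) generate independent quadratic extensions. Thus [K:Q] = 4 and Gal(K/Q) is generated by the two order-2 automorphisms sqrt(259) ↦ -sqrt(259) and sqrt(145) ↦ -sqrt(145), giving V_4.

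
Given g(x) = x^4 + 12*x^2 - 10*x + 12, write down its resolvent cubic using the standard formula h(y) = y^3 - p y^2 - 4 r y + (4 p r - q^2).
h(y) = y^3 - 12*y^2 - 48*y + 476

Identify coefficients: p = 12, q = -10, r = 12.
Plug into h(y) = y^3 - p y^2 - 4 r y + (4 p r - q^2):
  h(y) = y^3 - (12) y^2 - 4*(12) y + (4*(12)*(12) - (-10)^2)
       = y^3 + (-12) y^2 + (-48) y + (476).
Simplifying: h(y) = y^3 - 12*y^2 - 48*y + 476.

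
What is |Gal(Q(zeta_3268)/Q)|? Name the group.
|Gal(Q(zeta_3268)/Q)| = phi(3268) = 1512; group ≅ (Z/3268Z)^* ≅ Z/2Z × Z/18Z × Z/42Z

The n-th cyclotomic polynomial Φ_3268(x) is the minimal polynomial of zeta_3268 over Q and has degree phi(3268) = 1512. So Q(zeta_3268) is a degree-1512 Galois extension with Galois group (Z/3268Z)^*. By CRT, (Z/3268Z)^* ≅ (Z/4Z)^* × (Z/19Z)^* × (Z/43Z)^*. Each prime-power unit group is (Z/4Z)^* ≅ Z/2Z; (Z/19Z)^* ≅ Z/18Z; (Z/43Z)^* ≅ Z/42Z. Hence Gal(Q(zeta_3268)/Q) ≅ Z/2Z × Z/18Z × Z/42Z.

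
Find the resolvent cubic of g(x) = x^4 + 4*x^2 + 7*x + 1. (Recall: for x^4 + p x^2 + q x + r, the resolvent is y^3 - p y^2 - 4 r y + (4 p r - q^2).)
h(y) = y^3 - 4*y^2 - 4*y - 33

Identify coefficients: p = 4, q = 7, r = 1.
Plug into h(y) = y^3 - p y^2 - 4 r y + (4 p r - q^2):
  h(y) = y^3 - (4) y^2 - 4*(1) y + (4*(4)*(1) - (7)^2)
       = y^3 + (-4) y^2 + (-4) y + (-33).
Simplifying: h(y) = y^3 - 4*y^2 - 4*y - 33.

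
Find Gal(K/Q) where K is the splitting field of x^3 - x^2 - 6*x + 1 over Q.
Gal(K/Q) = S_3 (symmetric group of order 6)

Compute the discriminant of x^3 + (-1)*x^2 + (-6)*x + (1): Δ = 985. Since Δ is not a rational square, the Galois group is not contained in A_3; it must be the full S_3 (irreducibility of the cubic rules out anything smaller).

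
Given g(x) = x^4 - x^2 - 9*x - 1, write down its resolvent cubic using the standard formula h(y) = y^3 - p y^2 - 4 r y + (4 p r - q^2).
h(y) = y^3 + y^2 + 4*y - 77

Identify coefficients: p = -1, q = -9, r = -1.
Plug into h(y) = y^3 - p y^2 - 4 r y + (4 p r - q^2):
  h(y) = y^3 - (-1) y^2 - 4*(-1) y + (4*(-1)*(-1) - (-9)^2)
       = y^3 + (1) y^2 + (4) y + (-77).
Simplifying: h(y) = y^3 + y^2 + 4*y - 77.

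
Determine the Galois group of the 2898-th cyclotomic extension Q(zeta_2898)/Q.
|Gal(Q(zeta_2898)/Q)| = phi(2898) = 792; group ≅ (Z/2898Z)^* ≅ Z/6Z × Z/6Z × Z/22Z

The n-th cyclotomic polynomial Φ_2898(x) is the minimal polynomial of zeta_2898 over Q and has degree phi(2898) = 792. So Q(zeta_2898) is a degree-792 Galois extension with Galois group (Z/2898Z)^*. By CRT, (Z/2898Z)^* ≅ (Z/2Z)^* × (Z/9Z)^* × (Z/7Z)^* × (Z/23Z)^*. Each prime-power unit group is (Z/2Z)^* ≅ trivial group (order 1); (Z/9Z)^* ≅ Z/6Z; (Z/7Z)^* ≅ Z/6Z; (Z/23Z)^* ≅ Z/22Z. Hence Gal(Q(zeta_2898)/Q) ≅ Z/6Z × Z/6Z × Z/22Z.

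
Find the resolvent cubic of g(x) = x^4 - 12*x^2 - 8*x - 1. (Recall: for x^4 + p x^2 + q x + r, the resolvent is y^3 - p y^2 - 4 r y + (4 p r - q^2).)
h(y) = y^3 + 12*y^2 + 4*y - 16

Identify coefficients: p = -12, q = -8, r = -1.
Plug into h(y) = y^3 - p y^2 - 4 r y + (4 p r - q^2):
  h(y) = y^3 - (-12) y^2 - 4*(-1) y + (4*(-12)*(-1) - (-8)^2)
       = y^3 + (12) y^2 + (4) y + (-16).
Simplifying: h(y) = y^3 + 12*y^2 + 4*y - 16.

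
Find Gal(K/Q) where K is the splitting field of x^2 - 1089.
Gal(K/Q) = trivial group (order 1)

x^2 - 1089 factors as (x - 33)(x + 33) over Q, so its splitting field is Q itself and the Galois group is trivial.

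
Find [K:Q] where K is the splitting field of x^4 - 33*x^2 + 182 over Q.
[K:Q] = 4

f factors as (x^2 - 26)(x^2 - 7); the splitting field is K = Q(sqrt(26), sqrt(7)). Since 26, 7, and 182 are all non-squares in Q, the three subfields Q(sqrt(26)), Q(sqrt(7)), Q(sqrt(182)) are distinct degree-2 extensions, so [K:Q] = 4 (Klein four Galois group).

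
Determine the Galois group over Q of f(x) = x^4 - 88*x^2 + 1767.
Gal(K/Q) = V_4 (Klein four-group, Z/2Z × Z/2Z)

f factors as (x^2 - 31)(x^2 - 57), so the splitting field is K = Q(sqrt(31), sqrt(57)). The elements 31, 57, 1767 are all non-squares in Q, so sqrt(31) and sqrt(57) generate independent quadratic extensions. Thus [K:Q] = 4 and Gal(K/Q) is generated by the two order-2 automorphisms sqrt(31) ↦ -sqrt(31) and sqrt(57) ↦ -sqrt(57), giving V_4.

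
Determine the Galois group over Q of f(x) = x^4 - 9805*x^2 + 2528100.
Gal(K/Q) = Z/2Z (cyclic of order 2)

f factors as (x^2 - 9540)(x^2 - 265), so the splitting field is K = Q(sqrt(9540), sqrt(265)). The squarefree part of 9540 is 265 and the squarefree part of 265 is also 265, so sqrt(9540) and sqrt(265) are both rational multiples of sqrt(265). Hence Q(sqrt(9540)) = Q(sqrt(265)) = Q(sqrt(265)), and the splitting field collapses to a single degree-2 extension with Galois group Z/2Z.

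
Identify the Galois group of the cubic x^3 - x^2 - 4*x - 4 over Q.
Gal(K/Q) = S_3 (symmetric group of order 6)

Compute the discriminant of x^3 + (-1)*x^2 + (-4)*x + (-4): Δ = -464. Since Δ is not a rational square, the Galois group is not contained in A_3; it must be the full S_3 (irreducibility of the cubic rules out anything smaller).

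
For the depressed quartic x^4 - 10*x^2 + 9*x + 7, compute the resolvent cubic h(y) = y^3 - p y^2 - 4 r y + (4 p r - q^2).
h(y) = y^3 + 10*y^2 - 28*y - 361

Identify coefficients: p = -10, q = 9, r = 7.
Plug into h(y) = y^3 - p y^2 - 4 r y + (4 p r - q^2):
  h(y) = y^3 - (-10) y^2 - 4*(7) y + (4*(-10)*(7) - (9)^2)
       = y^3 + (10) y^2 + (-28) y + (-361).
Simplifying: h(y) = y^3 + 10*y^2 - 28*y - 361.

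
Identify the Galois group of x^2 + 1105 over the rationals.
Gal(K/Q) = Z/2Z (cyclic of order 2)

x^2 + 1105 is irreducible over Q since -1105 is not a rational square. The splitting field Q(sqrt(-1105)) has degree 2 over Q, and its unique nontrivial automorphism is sqrt(-1105) ↦ -sqrt(-1105). Hence Gal(Q(sqrt(-1105))/Q) = Z/2Z.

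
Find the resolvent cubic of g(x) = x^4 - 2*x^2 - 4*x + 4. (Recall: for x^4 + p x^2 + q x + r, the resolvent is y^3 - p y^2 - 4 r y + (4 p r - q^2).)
h(y) = y^3 + 2*y^2 - 16*y - 48

Identify coefficients: p = -2, q = -4, r = 4.
Plug into h(y) = y^3 - p y^2 - 4 r y + (4 p r - q^2):
  h(y) = y^3 - (-2) y^2 - 4*(4) y + (4*(-2)*(4) - (-4)^2)
       = y^3 + (2) y^2 + (-16) y + (-48).
Simplifying: h(y) = y^3 + 2*y^2 - 16*y - 48.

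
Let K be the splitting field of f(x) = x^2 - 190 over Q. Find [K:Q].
[K:Q] = 2

The polynomial x^2 - 190 is irreducible over Q since 190 is not a perfect square. Its splitting field is Q(sqrt(190)), which has degree 2 over Q.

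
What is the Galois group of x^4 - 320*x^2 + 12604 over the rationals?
Gal(K/Q) = V_4 (Klein four-group, Z/2Z × Z/2Z)

f factors as (x^2 - 46)(x^2 - 274), so the splitting field is K = Q(sqrt(46), sqrt(274)). The elements 46, 274, 12604 are all non-squares in Q, so sqrt(46) and sqrt(274) generate independent quadratic extensions. Thus [K:Q] = 4 and Gal(K/Q) is generated by the two order-2 automorphisms sqrt(46) ↦ -sqrt(46) and sqrt(274) ↦ -sqrt(274), giving V_4.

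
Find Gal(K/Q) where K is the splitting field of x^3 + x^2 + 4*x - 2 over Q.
Gal(K/Q) = S_3 (symmetric group of order 6)

Compute the discriminant of x^3 + (1)*x^2 + (4)*x + (-2): Δ = -484. Since Δ is not a rational square, the Galois group is not contained in A_3; it must be the full S_3 (irreducibility of the cubic rules out anything smaller).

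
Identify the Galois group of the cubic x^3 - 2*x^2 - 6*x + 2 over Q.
Gal(K/Q) = S_3 (symmetric group of order 6)

Compute the discriminant of x^3 + (-2)*x^2 + (-6)*x + (2): Δ = 1396. Since Δ is not a rational square, the Galois group is not contained in A_3; it must be the full S_3 (irreducibility of the cubic rules out anything smaller).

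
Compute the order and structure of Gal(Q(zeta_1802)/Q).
|Gal(Q(zeta_1802)/Q)| = phi(1802) = 832; group ≅ (Z/1802Z)^* ≅ Z/16Z × Z/52Z

The n-th cyclotomic polynomial Φ_1802(x) is the minimal polynomial of zeta_1802 over Q and has degree phi(1802) = 832. So Q(zeta_1802) is a degree-832 Galois extension with Galois group (Z/1802Z)^*. By CRT, (Z/1802Z)^* ≅ (Z/2Z)^* × (Z/17Z)^* × (Z/53Z)^*. Each prime-power unit group is (Z/2Z)^* ≅ trivial group (order 1); (Z/17Z)^* ≅ Z/16Z; (Z/53Z)^* ≅ Z/52Z. Hence Gal(Q(zeta_1802)/Q) ≅ Z/16Z × Z/52Z.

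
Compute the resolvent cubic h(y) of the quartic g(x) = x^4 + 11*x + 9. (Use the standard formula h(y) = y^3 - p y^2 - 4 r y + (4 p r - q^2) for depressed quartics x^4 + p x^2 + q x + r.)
h(y) = y^3 - 36*y - 121

Identify coefficients: p = 0, q = 11, r = 9.
Plug into h(y) = y^3 - p y^2 - 4 r y + (4 p r - q^2):
  h(y) = y^3 - (0) y^2 - 4*(9) y + (4*(0)*(9) - (11)^2)
       = y^3 + (0) y^2 + (-36) y + (-121).
Simplifying: h(y) = y^3 - 36*y - 121.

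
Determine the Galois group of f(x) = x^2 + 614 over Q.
Gal(K/Q) = Z/2Z (cyclic of order 2)

x^2 + 614 is irreducible over Q since -614 is not a rational square. The splitting field Q(sqrt(-614)) has degree 2 over Q, and its unique nontrivial automorphism is sqrt(-614) ↦ -sqrt(-614). Hence Gal(Q(sqrt(-614))/Q) = Z/2Z.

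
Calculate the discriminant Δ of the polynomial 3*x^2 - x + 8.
Δ = -95

For a quadratic a x^2 + b x + c the discriminant is Δ = b^2 - 4ac = (-1)^2 - 4*(3)*(8) = 1 - (96) = -95.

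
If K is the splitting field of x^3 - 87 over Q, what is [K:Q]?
[K:Q] = 6

x^3 - 87 has one real root r = 87^(1/3) and two complex roots r*zeta_3, r*zeta_3^2 where zeta_3 = e^(2*pi*i/3). The splitting field is Q(r, zeta_3). [Q(r):Q] = 3 and [Q(zeta_3):Q] = 2 with gcd = 1, so [Q(r, zeta_3):Q] = 3 * 2 = 6.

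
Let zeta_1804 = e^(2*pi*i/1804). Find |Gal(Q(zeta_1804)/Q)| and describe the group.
|Gal(Q(zeta_1804)/Q)| = phi(1804) = 800; group ≅ (Z/1804Z)^* ≅ Z/2Z × Z/10Z × Z/40Z

The n-th cyclotomic polynomial Φ_1804(x) is the minimal polynomial of zeta_1804 over Q and has degree phi(1804) = 800. So Q(zeta_1804) is a degree-800 Galois extension with Galois group (Z/1804Z)^*. By CRT, (Z/1804Z)^* ≅ (Z/4Z)^* × (Z/11Z)^* × (Z/41Z)^*. Each prime-power unit group is (Z/4Z)^* ≅ Z/2Z; (Z/11Z)^* ≅ Z/10Z; (Z/41Z)^* ≅ Z/40Z. Hence Gal(Q(zeta_1804)/Q) ≅ Z/2Z × Z/10Z × Z/40Z.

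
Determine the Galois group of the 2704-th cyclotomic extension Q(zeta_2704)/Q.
|Gal(Q(zeta_2704)/Q)| = phi(2704) = 1248; group ≅ (Z/2704Z)^* ≅ Z/2Z × Z/4Z × Z/156Z

The n-th cyclotomic polynomial Φ_2704(x) is the minimal polynomial of zeta_2704 over Q and has degree phi(2704) = 1248. So Q(zeta_2704) is a degree-1248 Galois extension with Galois group (Z/2704Z)^*. By CRT, (Z/2704Z)^* ≅ (Z/16Z)^* × (Z/169Z)^*. Each prime-power unit group is (Z/16Z)^* ≅ Z/2Z × Z/4Z; (Z/169Z)^* ≅ Z/156Z. Hence Gal(Q(zeta_2704)/Q) ≅ Z/2Z × Z/4Z × Z/156Z.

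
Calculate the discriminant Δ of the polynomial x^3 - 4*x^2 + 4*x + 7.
Δ = -1547

For x^3 + a x^2 + b x + c the discriminant is Δ = 18 a b c - 4 a^3 c + a^2 b^2 - 4 b^3 - 27 c^2.
Plug a = -4, b = 4, c = 7:
  18*(-4)*(4)*(7) - 4*(-4)^3*(7) + (-4)^2*(4)^2 - 4*(4)^3 - 27*(7)^2
  = -2016 + (1792) + 256 + (-256) + (-1323)
  = -1547.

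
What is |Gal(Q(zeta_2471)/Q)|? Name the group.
|Gal(Q(zeta_2471)/Q)| = phi(2471) = 2112; group ≅ (Z/2471Z)^* ≅ Z/6Z × Z/352Z

The n-th cyclotomic polynomial Φ_2471(x) is the minimal polynomial of zeta_2471 over Q and has degree phi(2471) = 2112. So Q(zeta_2471) is a degree-2112 Galois extension with Galois group (Z/2471Z)^*. By CRT, (Z/2471Z)^* ≅ (Z/7Z)^* × (Z/353Z)^*. Each prime-power unit group is (Z/7Z)^* ≅ Z/6Z; (Z/353Z)^* ≅ Z/352Z. Hence Gal(Q(zeta_2471)/Q) ≅ Z/6Z × Z/352Z.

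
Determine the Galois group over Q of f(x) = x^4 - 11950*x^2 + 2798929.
Gal(K/Q) = Z/2Z (cyclic of order 2)

f factors as (x^2 - 11711)(x^2 - 239), so the splitting field is K = Q(sqrt(11711), sqrt(239)). The squarefree part of 11711 is 239 and the squarefree part of 239 is also 239, so sqrt(11711) and sqrt(239) are both rational multiples of sqrt(239). Hence Q(sqrt(11711)) = Q(sqrt(239)) = Q(sqrt(239)), and the splitting field collapses to a single degree-2 extension with Galois group Z/2Z.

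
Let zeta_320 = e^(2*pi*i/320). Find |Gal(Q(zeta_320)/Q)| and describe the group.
|Gal(Q(zeta_320)/Q)| = phi(320) = 128; group ≅ (Z/320Z)^* ≅ Z/2Z × Z/4Z × Z/16Z

The n-th cyclotomic polynomial Φ_320(x) is the minimal polynomial of zeta_320 over Q and has degree phi(320) = 128. So Q(zeta_320) is a degree-128 Galois extension with Galois group (Z/320Z)^*. By CRT, (Z/320Z)^* ≅ (Z/64Z)^* × (Z/5Z)^*. Each prime-power unit group is (Z/64Z)^* ≅ Z/2Z × Z/16Z; (Z/5Z)^* ≅ Z/4Z. Hence Gal(Q(zeta_320)/Q) ≅ Z/2Z × Z/4Z × Z/16Z.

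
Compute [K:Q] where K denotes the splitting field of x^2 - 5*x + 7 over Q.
[K:Q] = 2

The discriminant of x^2 + (-5)*x + (7) is b^2 - 4c = 25 - (28) = -3. Since -3 is not a perfect square in Q, the polynomial is irreducible over Q. Its two roots generate a degree-2 extension, so [K:Q] = 2.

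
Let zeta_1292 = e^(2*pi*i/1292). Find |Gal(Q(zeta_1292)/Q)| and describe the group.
|Gal(Q(zeta_1292)/Q)| = phi(1292) = 576; group ≅ (Z/1292Z)^* ≅ Z/2Z × Z/16Z × Z/18Z

The n-th cyclotomic polynomial Φ_1292(x) is the minimal polynomial of zeta_1292 over Q and has degree phi(1292) = 576. So Q(zeta_1292) is a degree-576 Galois extension with Galois group (Z/1292Z)^*. By CRT, (Z/1292Z)^* ≅ (Z/4Z)^* × (Z/17Z)^* × (Z/19Z)^*. Each prime-power unit group is (Z/4Z)^* ≅ Z/2Z; (Z/17Z)^* ≅ Z/16Z; (Z/19Z)^* ≅ Z/18Z. Hence Gal(Q(zeta_1292)/Q) ≅ Z/2Z × Z/16Z × Z/18Z.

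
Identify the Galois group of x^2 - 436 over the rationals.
Gal(K/Q) = Z/2Z (cyclic of order 2)

x^2 - 436 is irreducible over Q since 436 is not a rational square. The splitting field Q(sqrt(436)) has degree 2 over Q, and its unique nontrivial automorphism is sqrt(436) ↦ -sqrt(436). Hence Gal(Q(sqrt(436))/Q) = Z/2Z.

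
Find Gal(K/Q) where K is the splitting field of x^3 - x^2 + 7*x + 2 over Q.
Gal(K/Q) = S_3 (symmetric group of order 6)

Compute the discriminant of x^3 + (-1)*x^2 + (7)*x + (2): Δ = -1675. Since Δ is not a rational square, the Galois group is not contained in A_3; it must be the full S_3 (irreducibility of the cubic rules out anything smaller).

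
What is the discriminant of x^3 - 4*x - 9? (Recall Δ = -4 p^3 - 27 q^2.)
Δ = -1931

For a depressed cubic x^3 + p x + q the discriminant is Δ = -4 p^3 - 27 q^2 = -4*(-4)^3 - 27*(-9)^2 = 256 - 2187 = -1931.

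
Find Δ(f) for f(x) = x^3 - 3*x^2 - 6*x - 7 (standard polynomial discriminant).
Δ = -3159

For x^3 + a x^2 + b x + c the discriminant is Δ = 18 a b c - 4 a^3 c + a^2 b^2 - 4 b^3 - 27 c^2.
Plug a = -3, b = -6, c = -7:
  18*(-3)*(-6)*(-7) - 4*(-3)^3*(-7) + (-3)^2*(-6)^2 - 4*(-6)^3 - 27*(-7)^2
  = -2268 + (-756) + 324 + (864) + (-1323)
  = -3159.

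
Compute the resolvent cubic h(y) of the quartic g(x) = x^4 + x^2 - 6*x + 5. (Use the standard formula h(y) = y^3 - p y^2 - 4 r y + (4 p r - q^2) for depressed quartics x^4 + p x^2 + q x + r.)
h(y) = y^3 - y^2 - 20*y - 16

Identify coefficients: p = 1, q = -6, r = 5.
Plug into h(y) = y^3 - p y^2 - 4 r y + (4 p r - q^2):
  h(y) = y^3 - (1) y^2 - 4*(5) y + (4*(1)*(5) - (-6)^2)
       = y^3 + (-1) y^2 + (-20) y + (-16).
Simplifying: h(y) = y^3 - y^2 - 20*y - 16.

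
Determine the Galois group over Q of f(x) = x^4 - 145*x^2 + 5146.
Gal(K/Q) = V_4 (Klein four-group, Z/2Z × Z/2Z)

f factors as (x^2 - 83)(x^2 - 62), so the splitting field is K = Q(sqrt(83), sqrt(62)). The elements 83, 62, 5146 are all non-squares in Q, so sqrt(83) and sqrt(62) generate independent quadratic extensions. Thus [K:Q] = 4 and Gal(K/Q) is generated by the two order-2 automorphisms sqrt(83) ↦ -sqrt(83) and sqrt(62) ↦ -sqrt(62), giving V_4.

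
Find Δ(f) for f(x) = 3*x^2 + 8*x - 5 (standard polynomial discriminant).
Δ = 124

For a quadratic a x^2 + b x + c the discriminant is Δ = b^2 - 4ac = (8)^2 - 4*(3)*(-5) = 64 - (-60) = 124.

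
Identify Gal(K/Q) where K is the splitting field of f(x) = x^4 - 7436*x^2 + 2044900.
Gal(K/Q) = Z/2Z (cyclic of order 2)

f factors as (x^2 - 286)(x^2 - 7150), so the splitting field is K = Q(sqrt(286), sqrt(7150)). The squarefree part of 286 is 286 and the squarefree part of 7150 is also 286, so sqrt(286) and sqrt(7150) are both rational multiples of sqrt(286). Hence Q(sqrt(286)) = Q(sqrt(7150)) = Q(sqrt(286)), and the splitting field collapses to a single degree-2 extension with Galois group Z/2Z.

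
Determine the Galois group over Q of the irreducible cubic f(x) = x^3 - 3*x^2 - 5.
Gal(K/Q) = S_3 (symmetric group of order 6)

Compute the discriminant of x^3 + (-3)*x^2 + (0)*x + (-5): Δ = -1215. Since Δ is not a rational square, the Galois group is not contained in A_3; it must be the full S_3 (irreducibility of the cubic rules out anything smaller).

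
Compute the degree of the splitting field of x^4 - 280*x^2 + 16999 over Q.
[K:Q] = 4

f factors as (x^2 - 191)(x^2 - 89); the splitting field is K = Q(sqrt(191), sqrt(89)). Since 191, 89, and 16999 are all non-squares in Q, the three subfields Q(sqrt(191)), Q(sqrt(89)), Q(sqrt(16999)) are distinct degree-2 extensions, so [K:Q] = 4 (Klein four Galois group).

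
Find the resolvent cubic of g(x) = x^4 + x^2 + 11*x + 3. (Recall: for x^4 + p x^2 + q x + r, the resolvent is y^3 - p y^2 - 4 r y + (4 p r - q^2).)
h(y) = y^3 - y^2 - 12*y - 109

Identify coefficients: p = 1, q = 11, r = 3.
Plug into h(y) = y^3 - p y^2 - 4 r y + (4 p r - q^2):
  h(y) = y^3 - (1) y^2 - 4*(3) y + (4*(1)*(3) - (11)^2)
       = y^3 + (-1) y^2 + (-12) y + (-109).
Simplifying: h(y) = y^3 - y^2 - 12*y - 109.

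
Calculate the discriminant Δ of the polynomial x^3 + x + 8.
Δ = -1732

For a depressed cubic x^3 + p x + q the discriminant is Δ = -4 p^3 - 27 q^2 = -4*(1)^3 - 27*(8)^2 = -4 - 1728 = -1732.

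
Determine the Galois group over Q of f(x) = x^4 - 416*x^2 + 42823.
Gal(K/Q) = V_4 (Klein four-group, Z/2Z × Z/2Z)

f factors as (x^2 - 187)(x^2 - 229), so the splitting field is K = Q(sqrt(187), sqrt(229)). The elements 187, 229, 42823 are all non-squares in Q, so sqrt(187) and sqrt(229) generate independent quadratic extensions. Thus [K:Q] = 4 and Gal(K/Q) is generated by the two order-2 automorphisms sqrt(187) ↦ -sqrt(187) and sqrt(229) ↦ -sqrt(229), giving V_4.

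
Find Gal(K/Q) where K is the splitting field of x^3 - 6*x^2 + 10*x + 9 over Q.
Gal(K/Q) = S_3 (symmetric group of order 6)

Compute the discriminant of x^3 + (-6)*x^2 + (10)*x + (9): Δ = -4531. Since Δ is not a rational square, the Galois group is not contained in A_3; it must be the full S_3 (irreducibility of the cubic rules out anything smaller).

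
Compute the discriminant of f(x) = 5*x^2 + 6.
Δ = -120

For a quadratic a x^2 + b x + c the discriminant is Δ = b^2 - 4ac = (0)^2 - 4*(5)*(6) = 0 - (120) = -120.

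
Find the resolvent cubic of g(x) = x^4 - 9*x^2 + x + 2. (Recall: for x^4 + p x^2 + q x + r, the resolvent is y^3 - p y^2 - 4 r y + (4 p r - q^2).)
h(y) = y^3 + 9*y^2 - 8*y - 73

Identify coefficients: p = -9, q = 1, r = 2.
Plug into h(y) = y^3 - p y^2 - 4 r y + (4 p r - q^2):
  h(y) = y^3 - (-9) y^2 - 4*(2) y + (4*(-9)*(2) - (1)^2)
       = y^3 + (9) y^2 + (-8) y + (-73).
Simplifying: h(y) = y^3 + 9*y^2 - 8*y - 73.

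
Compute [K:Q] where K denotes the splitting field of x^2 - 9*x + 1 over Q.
[K:Q] = 2

The discriminant of x^2 + (-9)*x + (1) is b^2 - 4c = 81 - (4) = 77. Since 77 is not a perfect square in Q, the polynomial is irreducible over Q. Its two roots generate a degree-2 extension, so [K:Q] = 2.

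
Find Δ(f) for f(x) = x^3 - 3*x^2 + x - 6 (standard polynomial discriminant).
Δ = -1291

For x^3 + a x^2 + b x + c the discriminant is Δ = 18 a b c - 4 a^3 c + a^2 b^2 - 4 b^3 - 27 c^2.
Plug a = -3, b = 1, c = -6:
  18*(-3)*(1)*(-6) - 4*(-3)^3*(-6) + (-3)^2*(1)^2 - 4*(1)^3 - 27*(-6)^2
  = 324 + (-648) + 9 + (-4) + (-972)
  = -1291.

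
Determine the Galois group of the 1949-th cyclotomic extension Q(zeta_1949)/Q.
|Gal(Q(zeta_1949)/Q)| = phi(1949) = 1948; group ≅ (Z/1949Z)^* ≅ Z/1948Z

The n-th cyclotomic polynomial Φ_1949(x) is the minimal polynomial of zeta_1949 over Q and has degree phi(1949) = 1948. So Q(zeta_1949) is a degree-1948 Galois extension with Galois group (Z/1949Z)^*. (Z/1949Z)^* is cyclic since 1949 is an odd prime power (or 4). Hence Gal(Q(zeta_1949)/Q) ≅ Z/1948Z.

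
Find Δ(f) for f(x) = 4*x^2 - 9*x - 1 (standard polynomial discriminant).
Δ = 97

For a quadratic a x^2 + b x + c the discriminant is Δ = b^2 - 4ac = (-9)^2 - 4*(4)*(-1) = 81 - (-16) = 97.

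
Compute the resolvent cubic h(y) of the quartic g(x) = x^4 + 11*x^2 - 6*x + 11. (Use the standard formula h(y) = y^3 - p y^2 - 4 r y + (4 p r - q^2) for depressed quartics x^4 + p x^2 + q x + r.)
h(y) = y^3 - 11*y^2 - 44*y + 448

Identify coefficients: p = 11, q = -6, r = 11.
Plug into h(y) = y^3 - p y^2 - 4 r y + (4 p r - q^2):
  h(y) = y^3 - (11) y^2 - 4*(11) y + (4*(11)*(11) - (-6)^2)
       = y^3 + (-11) y^2 + (-44) y + (448).
Simplifying: h(y) = y^3 - 11*y^2 - 44*y + 448.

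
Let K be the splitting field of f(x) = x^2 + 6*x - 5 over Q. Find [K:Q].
[K:Q] = 2

The discriminant of x^2 + (6)*x + (-5) is b^2 - 4c = 36 - (-20) = 56. Since 56 is not a perfect square in Q, the polynomial is irreducible over Q. Its two roots generate a degree-2 extension, so [K:Q] = 2.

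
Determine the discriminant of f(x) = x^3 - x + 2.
Δ = -104

For a depressed cubic x^3 + p x + q the discriminant is Δ = -4 p^3 - 27 q^2 = -4*(-1)^3 - 27*(2)^2 = 4 - 108 = -104.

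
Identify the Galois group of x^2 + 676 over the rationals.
Gal(K/Q) = Z/2Z (cyclic of order 2)

x^2 + 676 is irreducible over Q since -676 is not a rational square. The splitting field Q(sqrt(-676)) has degree 2 over Q, and its unique nontrivial automorphism is sqrt(-676) ↦ -sqrt(-676). Hence Gal(Q(sqrt(-676))/Q) = Z/2Z.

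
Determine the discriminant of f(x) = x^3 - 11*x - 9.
Δ = 3137

For a depressed cubic x^3 + p x + q the discriminant is Δ = -4 p^3 - 27 q^2 = -4*(-11)^3 - 27*(-9)^2 = 5324 - 2187 = 3137.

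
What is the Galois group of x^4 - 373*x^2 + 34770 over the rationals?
Gal(K/Q) = V_4 (Klein four-group, Z/2Z × Z/2Z)

f factors as (x^2 - 183)(x^2 - 190), so the splitting field is K = Q(sqrt(183), sqrt(190)). The elements 183, 190, 34770 are all non-squares in Q, so sqrt(183) and sqrt(190) generate independent quadratic extensions. Thus [K:Q] = 4 and Gal(K/Q) is generated by the two order-2 automorphisms sqrt(183) ↦ -sqrt(183) and sqrt(190) ↦ -sqrt(190), giving V_4.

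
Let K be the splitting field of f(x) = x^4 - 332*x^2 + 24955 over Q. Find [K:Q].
[K:Q] = 4

f factors as (x^2 - 115)(x^2 - 217); the splitting field is K = Q(sqrt(115), sqrt(217)). Since 115, 217, and 24955 are all non-squares in Q, the three subfields Q(sqrt(115)), Q(sqrt(217)), Q(sqrt(24955)) are distinct degree-2 extensions, so [K:Q] = 4 (Klein four Galois group).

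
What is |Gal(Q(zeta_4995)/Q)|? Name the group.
|Gal(Q(zeta_4995)/Q)| = phi(4995) = 2592; group ≅ (Z/4995Z)^* ≅ Z/4Z × Z/18Z × Z/36Z

The n-th cyclotomic polynomial Φ_4995(x) is the minimal polynomial of zeta_4995 over Q and has degree phi(4995) = 2592. So Q(zeta_4995) is a degree-2592 Galois extension with Galois group (Z/4995Z)^*. By CRT, (Z/4995Z)^* ≅ (Z/27Z)^* × (Z/5Z)^* × (Z/37Z)^*. Each prime-power unit group is (Z/27Z)^* ≅ Z/18Z; (Z/5Z)^* ≅ Z/4Z; (Z/37Z)^* ≅ Z/36Z. Hence Gal(Q(zeta_4995)/Q) ≅ Z/4Z × Z/18Z × Z/36Z.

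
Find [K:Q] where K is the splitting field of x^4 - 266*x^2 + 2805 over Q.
[K:Q] = 4

f factors as (x^2 - 255)(x^2 - 11); the splitting field is K = Q(sqrt(255), sqrt(11)). Since 255, 11, and 2805 are all non-squares in Q, the three subfields Q(sqrt(255)), Q(sqrt(11)), Q(sqrt(2805)) are distinct degree-2 extensions, so [K:Q] = 4 (Klein four Galois group).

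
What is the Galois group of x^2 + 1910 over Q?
Gal(K/Q) = Z/2Z (cyclic of order 2)

x^2 + 1910 is irreducible over Q since -1910 is not a rational square. The splitting field Q(sqrt(-1910)) has degree 2 over Q, and its unique nontrivial automorphism is sqrt(-1910) ↦ -sqrt(-1910). Hence Gal(Q(sqrt(-1910))/Q) = Z/2Z.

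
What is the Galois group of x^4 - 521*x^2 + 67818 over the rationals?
Gal(K/Q) = V_4 (Klein four-group, Z/2Z × Z/2Z)

f factors as (x^2 - 254)(x^2 - 267), so the splitting field is K = Q(sqrt(254), sqrt(267)). The elements 254, 267, 67818 are all non-squares in Q, so sqrt(254) and sqrt(267) generate independent quadratic extensions. Thus [K:Q] = 4 and Gal(K/Q) is generated by the two order-2 automorphisms sqrt(254) ↦ -sqrt(254) and sqrt(267) ↦ -sqrt(267), giving V_4.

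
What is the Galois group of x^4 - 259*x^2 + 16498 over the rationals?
Gal(K/Q) = V_4 (Klein four-group, Z/2Z × Z/2Z)

f factors as (x^2 - 113)(x^2 - 146), so the splitting field is K = Q(sqrt(113), sqrt(146)). The elements 113, 146, 16498 are all non-squares in Q, so sqrt(113) and sqrt(146) generate independent quadratic extensions. Thus [K:Q] = 4 and Gal(K/Q) is generated by the two order-2 automorphisms sqrt(113) ↦ -sqrt(113) and sqrt(146) ↦ -sqrt(146), giving V_4.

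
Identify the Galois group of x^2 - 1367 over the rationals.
Gal(K/Q) = Z/2Z (cyclic of order 2)

x^2 - 1367 is irreducible over Q since 1367 is not a rational square. The splitting field Q(sqrt(1367)) has degree 2 over Q, and its unique nontrivial automorphism is sqrt(1367) ↦ -sqrt(1367). Hence Gal(Q(sqrt(1367))/Q) = Z/2Z.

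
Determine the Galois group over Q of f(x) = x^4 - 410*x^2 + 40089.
Gal(K/Q) = V_4 (Klein four-group, Z/2Z × Z/2Z)

f factors as (x^2 - 249)(x^2 - 161), so the splitting field is K = Q(sqrt(249), sqrt(161)). The elements 249, 161, 40089 are all non-squares in Q, so sqrt(249) and sqrt(161) generate independent quadratic extensions. Thus [K:Q] = 4 and Gal(K/Q) is generated by the two order-2 automorphisms sqrt(249) ↦ -sqrt(249) and sqrt(161) ↦ -sqrt(161), giving V_4.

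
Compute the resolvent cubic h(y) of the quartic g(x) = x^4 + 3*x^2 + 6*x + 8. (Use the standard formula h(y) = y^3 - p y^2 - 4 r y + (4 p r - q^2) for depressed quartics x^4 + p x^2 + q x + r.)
h(y) = y^3 - 3*y^2 - 32*y + 60

Identify coefficients: p = 3, q = 6, r = 8.
Plug into h(y) = y^3 - p y^2 - 4 r y + (4 p r - q^2):
  h(y) = y^3 - (3) y^2 - 4*(8) y + (4*(3)*(8) - (6)^2)
       = y^3 + (-3) y^2 + (-32) y + (60).
Simplifying: h(y) = y^3 - 3*y^2 - 32*y + 60.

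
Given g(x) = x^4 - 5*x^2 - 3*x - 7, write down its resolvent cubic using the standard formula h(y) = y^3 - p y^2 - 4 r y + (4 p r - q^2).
h(y) = y^3 + 5*y^2 + 28*y + 131

Identify coefficients: p = -5, q = -3, r = -7.
Plug into h(y) = y^3 - p y^2 - 4 r y + (4 p r - q^2):
  h(y) = y^3 - (-5) y^2 - 4*(-7) y + (4*(-5)*(-7) - (-3)^2)
       = y^3 + (5) y^2 + (28) y + (131).
Simplifying: h(y) = y^3 + 5*y^2 + 28*y + 131.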